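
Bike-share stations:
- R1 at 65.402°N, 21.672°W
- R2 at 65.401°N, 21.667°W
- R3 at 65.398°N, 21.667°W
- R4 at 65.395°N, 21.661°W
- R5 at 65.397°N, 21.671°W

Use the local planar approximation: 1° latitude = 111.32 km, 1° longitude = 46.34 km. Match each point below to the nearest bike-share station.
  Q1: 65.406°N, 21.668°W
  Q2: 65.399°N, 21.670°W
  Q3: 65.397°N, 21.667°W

Q1→R1; Q2→R3; Q3→R3

Q1 at 65.406°N, 21.668°W:
  R1: √((-0.004·111.32)² + (-0.004·46.34)²) = √(0.19827 + 0.03436) = 0.482 km
  R2: √((-0.005·111.32)² + (0.001·46.34)²) = √(0.30980 + 0.00215) = 0.559 km
  R3: √((-0.008·111.32)² + (0.001·46.34)²) = √(0.79310 + 0.00215) = 0.892 km
  R4: √((-0.011·111.32)² + (0.007·46.34)²) = √(1.49945 + 0.10522) = 1.267 km
  R5: √((-0.009·111.32)² + (-0.003·46.34)²) = √(1.00376 + 0.01933) = 1.011 km
  → nearest: R1 (0.482 km)
Q2 at 65.399°N, 21.670°W:
  R1: √((0.003·111.32)² + (-0.002·46.34)²) = √(0.11153 + 0.00859) = 0.347 km
  R2: √((0.002·111.32)² + (0.003·46.34)²) = √(0.04957 + 0.01933) = 0.262 km
  R3: √((-0.001·111.32)² + (0.003·46.34)²) = √(0.01239 + 0.01933) = 0.178 km
  R4: √((-0.004·111.32)² + (0.009·46.34)²) = √(0.19827 + 0.17394) = 0.610 km
  R5: √((-0.002·111.32)² + (-0.001·46.34)²) = √(0.04957 + 0.00215) = 0.227 km
  → nearest: R3 (0.178 km)
Q3 at 65.397°N, 21.667°W:
  R1: √((0.005·111.32)² + (-0.005·46.34)²) = √(0.30980 + 0.05368) = 0.603 km
  R2: √((0.004·111.32)² + (0.000·46.34)²) = √(0.19827 + 0.00000) = 0.445 km
  R3: √((0.001·111.32)² + (0.000·46.34)²) = √(0.01239 + 0.00000) = 0.111 km
  R4: √((-0.002·111.32)² + (0.006·46.34)²) = √(0.04957 + 0.07731) = 0.356 km
  R5: √((0.000·111.32)² + (-0.004·46.34)²) = √(0.00000 + 0.03436) = 0.185 km
  → nearest: R3 (0.111 km)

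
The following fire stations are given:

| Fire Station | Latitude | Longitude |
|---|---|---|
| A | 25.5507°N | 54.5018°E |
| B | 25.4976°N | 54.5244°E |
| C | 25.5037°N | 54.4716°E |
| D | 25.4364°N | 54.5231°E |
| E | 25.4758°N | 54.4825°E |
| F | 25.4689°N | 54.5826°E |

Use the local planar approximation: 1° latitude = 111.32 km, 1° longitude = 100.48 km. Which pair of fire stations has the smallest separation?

C and E

Pairwise distances:
A–B: 6.3323 km
A–C: 6.0483 km
A–D: 12.9026 km
A–E: 8.5604 km
A–F: 12.1997 km
B–C: 5.3486 km
B–D: 6.8140 km
B–E: 4.8595 km
B–F: 6.6638 km
C–D: 9.1052 km
C–E: 3.2933 km
C–F: 11.8069 km
D–E: 5.9899 km
D–F: 6.9880 km
E–F: 10.0873 km
Closest pair: C–E at 3.2933 km.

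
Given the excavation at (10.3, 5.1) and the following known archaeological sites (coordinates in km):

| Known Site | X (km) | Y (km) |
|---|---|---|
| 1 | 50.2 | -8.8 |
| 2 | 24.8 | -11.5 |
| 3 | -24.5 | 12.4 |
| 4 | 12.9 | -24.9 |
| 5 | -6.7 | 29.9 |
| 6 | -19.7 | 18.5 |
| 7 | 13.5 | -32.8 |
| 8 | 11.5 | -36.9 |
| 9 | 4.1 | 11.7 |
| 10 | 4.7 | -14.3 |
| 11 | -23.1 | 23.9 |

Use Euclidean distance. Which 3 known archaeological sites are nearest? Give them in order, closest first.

9, 10, 2

Distances from (10.3, 5.1):
1: 42.25 km
2: 22.04 km
3: 35.56 km
4: 30.11 km
5: 30.07 km
6: 32.86 km
7: 38.03 km
8: 42.02 km
9: 9.06 km
10: 20.19 km
11: 38.33 km
Sorted: 9 (9.06 km) < 10 (20.19 km) < 2 (22.04 km) < 5 (30.07 km) < 4 (30.11 km) < …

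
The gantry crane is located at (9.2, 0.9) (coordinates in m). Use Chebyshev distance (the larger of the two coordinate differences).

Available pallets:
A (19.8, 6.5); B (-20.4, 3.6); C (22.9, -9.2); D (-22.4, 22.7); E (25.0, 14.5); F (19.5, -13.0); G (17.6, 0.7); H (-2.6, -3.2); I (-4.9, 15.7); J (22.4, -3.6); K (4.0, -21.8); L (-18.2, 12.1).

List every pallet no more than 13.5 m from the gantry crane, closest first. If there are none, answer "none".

Distances from (9.2, 0.9):
A: max(|10.6|, |5.6|) = 10.6 m
B: max(|-29.6|, |2.7|) = 29.6 m
C: max(|13.7|, |-10.1|) = 13.7 m
D: max(|-31.6|, |21.8|) = 31.6 m
E: max(|15.8|, |13.6|) = 15.8 m
F: max(|10.3|, |-13.9|) = 13.9 m
G: max(|8.4|, |-0.2|) = 8.4 m
H: max(|-11.8|, |-4.1|) = 11.8 m
I: max(|-14.1|, |14.8|) = 14.8 m
J: max(|13.2|, |-4.5|) = 13.2 m
K: max(|-5.2|, |-22.7|) = 22.7 m
L: max(|-27.4|, |11.2|) = 27.4 m
Threshold 13.5 m: G (8.4 m), A (10.6 m), H (11.8 m), J (13.2 m) are within range.

G, A, H, J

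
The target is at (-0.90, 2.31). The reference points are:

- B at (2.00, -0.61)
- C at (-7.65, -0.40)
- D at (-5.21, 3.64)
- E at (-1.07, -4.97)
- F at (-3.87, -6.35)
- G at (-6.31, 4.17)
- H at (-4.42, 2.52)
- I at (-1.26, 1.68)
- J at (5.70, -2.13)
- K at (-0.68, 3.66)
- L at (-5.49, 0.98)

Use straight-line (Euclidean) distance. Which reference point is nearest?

Distances from (-0.90, 2.31):
B: √((2.90)² + (-2.92)²) = √(8.4100 + 8.5264) = 4.12
C: √((-6.75)² + (-2.71)²) = √(45.5625 + 7.3441) = 7.27
D: √((-4.31)² + (1.33)²) = √(18.5761 + 1.7689) = 4.51
E: √((-0.17)² + (-7.28)²) = √(0.0289 + 52.9984) = 7.28
F: √((-2.97)² + (-8.66)²) = √(8.8209 + 74.9956) = 9.16
G: √((-5.41)² + (1.86)²) = √(29.2681 + 3.4596) = 5.72
H: √((-3.52)² + (0.21)²) = √(12.3904 + 0.0441) = 3.53
I: √((-0.36)² + (-0.63)²) = √(0.1296 + 0.3969) = 0.73
J: √((6.60)² + (-4.44)²) = √(43.5600 + 19.7136) = 7.95
K: √((0.22)² + (1.35)²) = √(0.0484 + 1.8225) = 1.37
L: √((-4.59)² + (-1.33)²) = √(21.0681 + 1.7689) = 4.78
Minimum: I at 0.73.

I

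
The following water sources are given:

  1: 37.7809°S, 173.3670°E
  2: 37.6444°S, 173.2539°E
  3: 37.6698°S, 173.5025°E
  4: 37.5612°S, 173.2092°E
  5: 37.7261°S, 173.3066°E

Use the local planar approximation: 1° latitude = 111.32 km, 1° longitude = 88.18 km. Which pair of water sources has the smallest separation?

1 and 5

Pairwise distances:
1–2: 18.1757 km
1–3: 17.1966 km
1–4: 28.1384 km
1–5: 8.0982 km
2–3: 22.1031 km
2–4: 10.0657 km
2–5: 10.2133 km
3–4: 28.5492 km
3–5: 18.3762 km
4–5: 20.2666 km
Closest pair: 1–5 at 8.0982 km.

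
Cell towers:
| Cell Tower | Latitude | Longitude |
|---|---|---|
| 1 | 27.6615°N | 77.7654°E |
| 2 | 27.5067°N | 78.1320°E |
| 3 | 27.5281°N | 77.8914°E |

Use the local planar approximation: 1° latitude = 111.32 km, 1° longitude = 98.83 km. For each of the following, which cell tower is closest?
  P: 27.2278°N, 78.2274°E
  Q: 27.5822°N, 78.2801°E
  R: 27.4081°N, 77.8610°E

P at 27.2278°N, 78.2274°E:
  1: 66.4507 km
  2: 32.4472 km
  3: 47.1192 km
  → nearest: 2 (32.4472 km)
Q at 27.5822°N, 78.2801°E:
  1: 51.6281 km
  2: 16.8782 km
  3: 38.8844 km
  → nearest: 2 (16.8782 km)
R at 27.4081°N, 77.8610°E:
  1: 29.7487 km
  2: 28.9448 km
  3: 13.6921 km
  → nearest: 3 (13.6921 km)

P→2; Q→2; R→3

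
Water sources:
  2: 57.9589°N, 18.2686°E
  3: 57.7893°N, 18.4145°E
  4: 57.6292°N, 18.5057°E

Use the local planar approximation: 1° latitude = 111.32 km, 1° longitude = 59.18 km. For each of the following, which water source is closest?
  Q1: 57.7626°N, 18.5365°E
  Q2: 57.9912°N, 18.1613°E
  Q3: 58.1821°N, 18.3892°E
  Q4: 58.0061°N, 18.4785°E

Q1 at 57.7626°N, 18.5365°E:
  2: √((0.1963·111.32)² + (-0.2679·59.18)²) = √(477.514974 + 251.359526) = 26.9977 km
  3: √((0.0267·111.32)² + (-0.1220·59.18)²) = √(8.834234 + 52.127822) = 7.8078 km
  4: √((-0.1334·111.32)² + (-0.0308·59.18)²) = √(220.525114 + 3.322396) = 14.9615 km
  → nearest: 3 (7.8078 km)
Q2 at 57.9912°N, 18.1613°E:
  2: √((-0.0323·111.32)² + (0.1073·59.18)²) = √(12.928598 + 40.322678) = 7.2973 km
  3: √((-0.2019·111.32)² + (0.2532·59.18)²) = √(505.148460 + 224.531524) = 27.0126 km
  4: √((-0.3620·111.32)² + (0.3444·59.18)²) = √(1623.915909 + 415.409292) = 45.1589 km
  → nearest: 2 (7.2973 km)
Q3 at 58.1821°N, 18.3892°E:
  2: √((-0.2232·111.32)² + (-0.1206·59.18)²) = √(617.354724 + 50.938311) = 25.8514 km
  3: √((-0.3928·111.32)² + (0.0253·59.18)²) = √(1912.006452 + 2.241770) = 43.7521 km
  4: √((-0.5529·111.32)² + (0.1165·59.18)²) = √(3788.258228 + 47.533717) = 61.9338 km
  → nearest: 2 (25.8514 km)
Q4 at 58.0061°N, 18.4785°E:
  2: √((-0.0472·111.32)² + (-0.2099·59.18)²) = √(27.607711 + 154.303152) = 13.4874 km
  3: √((-0.2168·111.32)² + (-0.0640·59.18)²) = √(582.458451 + 14.345308) = 24.4296 km
  4: √((-0.3769·111.32)² + (0.0272·59.18)²) = √(1760.348564 + 2.591121) = 41.9874 km
  → nearest: 2 (13.4874 km)

Q1→3; Q2→2; Q3→2; Q4→2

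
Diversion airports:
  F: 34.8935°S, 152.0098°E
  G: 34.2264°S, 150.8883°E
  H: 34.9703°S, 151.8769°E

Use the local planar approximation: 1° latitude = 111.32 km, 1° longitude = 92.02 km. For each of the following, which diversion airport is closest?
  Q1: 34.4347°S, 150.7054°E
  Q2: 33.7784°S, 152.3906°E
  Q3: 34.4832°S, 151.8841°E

Q1→G; Q2→F; Q3→F

Q1 at 34.4347°S, 150.7054°E:
  F: 130.4451 km
  G: 28.6521 km
  H: 123.1911 km
  → nearest: G (28.6521 km)
Q2 at 33.7784°S, 152.3906°E:
  F: 128.9840 km
  G: 146.9623 km
  H: 140.8514 km
  → nearest: F (128.9840 km)
Q3 at 34.4832°S, 151.8841°E:
  F: 47.1165 km
  G: 95.9891 km
  H: 54.2280 km
  → nearest: F (47.1165 km)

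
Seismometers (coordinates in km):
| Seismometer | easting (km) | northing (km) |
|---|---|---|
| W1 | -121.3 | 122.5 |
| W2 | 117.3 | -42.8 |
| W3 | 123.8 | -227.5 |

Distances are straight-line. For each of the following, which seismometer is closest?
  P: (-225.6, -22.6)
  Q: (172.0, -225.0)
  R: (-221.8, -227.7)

P→W1; Q→W3; R→W3

P at (-225.6, -22.6):
  W1: 178.7 km
  W2: 343.5 km
  W3: 405.0 km
  → nearest: W1 (178.7 km)
Q at (172.0, -225.0):
  W1: 454.7 km
  W2: 190.2 km
  W3: 48.3 km
  → nearest: W3 (48.3 km)
R at (-221.8, -227.7):
  W1: 364.3 km
  W2: 386.2 km
  W3: 345.6 km
  → nearest: W3 (345.6 km)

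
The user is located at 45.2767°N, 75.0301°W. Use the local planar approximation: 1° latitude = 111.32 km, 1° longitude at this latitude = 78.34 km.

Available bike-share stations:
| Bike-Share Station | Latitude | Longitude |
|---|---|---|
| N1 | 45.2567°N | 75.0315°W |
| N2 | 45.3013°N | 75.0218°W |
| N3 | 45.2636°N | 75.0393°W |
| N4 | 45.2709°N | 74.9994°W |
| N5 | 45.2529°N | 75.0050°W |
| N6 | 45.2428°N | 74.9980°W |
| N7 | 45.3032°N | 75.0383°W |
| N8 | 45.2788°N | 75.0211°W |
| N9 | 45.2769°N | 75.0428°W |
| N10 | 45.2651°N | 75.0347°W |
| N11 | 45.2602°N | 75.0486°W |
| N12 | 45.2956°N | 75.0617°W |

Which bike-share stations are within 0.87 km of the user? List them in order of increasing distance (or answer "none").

Distances from 45.2767°N, 75.0301°W:
N1: 2.2291 km
N2: 2.8146 km
N3: 1.6267 km
N4: 2.4902 km
N5: 3.2994 km
N6: 4.5349 km
N7: 3.0191 km
N8: 0.7428 km
N9: 0.9952 km
N10: 1.3407 km
N11: 2.3397 km
N12: 3.2488 km
Threshold 0.87 km: N8 (0.7428 km) is within range.

N8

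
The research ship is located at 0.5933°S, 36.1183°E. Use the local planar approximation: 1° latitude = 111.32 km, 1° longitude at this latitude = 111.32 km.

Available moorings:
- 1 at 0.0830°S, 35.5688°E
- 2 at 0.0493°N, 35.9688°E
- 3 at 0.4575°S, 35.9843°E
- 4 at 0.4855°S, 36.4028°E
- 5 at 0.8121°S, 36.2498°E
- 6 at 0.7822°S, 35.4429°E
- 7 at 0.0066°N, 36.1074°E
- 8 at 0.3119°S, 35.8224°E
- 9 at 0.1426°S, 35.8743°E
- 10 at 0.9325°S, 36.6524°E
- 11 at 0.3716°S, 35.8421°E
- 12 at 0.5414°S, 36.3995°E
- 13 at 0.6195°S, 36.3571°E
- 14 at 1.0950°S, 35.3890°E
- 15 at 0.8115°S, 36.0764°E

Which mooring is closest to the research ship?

Distances from 0.5933°S, 36.1183°E:
1: 83.4793 km
2: 73.4446 km
3: 21.2378 km
4: 33.8678 km
5: 28.4173 km
6: 78.0708 km
7: 66.7919 km
8: 45.4566 km
9: 57.0526 km
10: 70.4331 km
11: 39.4264 km
12: 31.8319 km
13: 26.7427 km
14: 98.5406 km
15: 24.7338 km
Minimum: 3 at 21.2378 km.

3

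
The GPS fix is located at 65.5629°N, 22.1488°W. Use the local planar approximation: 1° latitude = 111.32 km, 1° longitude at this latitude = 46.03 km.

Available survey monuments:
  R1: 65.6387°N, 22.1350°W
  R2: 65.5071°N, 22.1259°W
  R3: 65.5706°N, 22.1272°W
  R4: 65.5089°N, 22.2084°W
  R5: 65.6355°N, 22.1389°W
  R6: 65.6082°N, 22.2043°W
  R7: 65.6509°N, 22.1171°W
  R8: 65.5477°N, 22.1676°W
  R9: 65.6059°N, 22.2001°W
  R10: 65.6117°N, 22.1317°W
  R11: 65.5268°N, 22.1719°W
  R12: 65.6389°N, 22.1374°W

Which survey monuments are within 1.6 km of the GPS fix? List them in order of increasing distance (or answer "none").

Distances from 65.5629°N, 22.1488°W:
R1: 8.4619 km
R2: 6.3005 km
R3: 1.3127 km
R4: 6.6077 km
R5: 8.0947 km
R6: 5.6530 km
R7: 9.9042 km
R8: 1.9005 km
R9: 5.3375 km
R10: 5.4891 km
R11: 4.1569 km
R12: 8.4766 km
Threshold 1.6 km: R3 (1.3127 km) is within range.

R3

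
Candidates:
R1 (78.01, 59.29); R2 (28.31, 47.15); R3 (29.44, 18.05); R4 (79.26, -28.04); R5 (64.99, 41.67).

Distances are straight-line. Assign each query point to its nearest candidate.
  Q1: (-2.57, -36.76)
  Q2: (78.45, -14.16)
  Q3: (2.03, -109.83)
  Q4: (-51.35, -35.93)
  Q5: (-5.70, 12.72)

Q1→R3; Q2→R4; Q3→R4; Q4→R3; Q5→R3

Q1 at (-2.57, -36.76):
  R1: √((80.58)² + (96.05)²) = √(6493.1364 + 9225.6025) = 125.37
  R2: √((30.88)² + (83.91)²) = √(953.5744 + 7040.8881) = 89.41
  R3: √((32.01)² + (54.81)²) = √(1024.6401 + 3004.1361) = 63.47
  R4: √((81.83)² + (8.72)²) = √(6696.1489 + 76.0384) = 82.29
  R5: √((67.56)² + (78.43)²) = √(4564.3536 + 6151.2649) = 103.52
  → nearest: R3 (63.47)
Q2 at (78.45, -14.16):
  R1: √((-0.44)² + (73.45)²) = √(0.1936 + 5394.9025) = 73.45
  R2: √((-50.14)² + (61.31)²) = √(2514.0196 + 3758.9161) = 79.20
  R3: √((-49.01)² + (32.21)²) = √(2401.9801 + 1037.4841) = 58.65
  R4: √((0.81)² + (-13.88)²) = √(0.6561 + 192.6544) = 13.90
  R5: √((-13.46)² + (55.83)²) = √(181.1716 + 3116.9889) = 57.43
  → nearest: R4 (13.90)
Q3 at (2.03, -109.83):
  R1: √((75.98)² + (169.12)²) = √(5772.9604 + 28601.5744) = 185.40
  R2: √((26.28)² + (156.98)²) = √(690.6384 + 24642.7204) = 159.16
  R3: √((27.41)² + (127.88)²) = √(751.3081 + 16353.2944) = 130.78
  R4: √((77.23)² + (81.79)²) = √(5964.4729 + 6689.6041) = 112.49
  R5: √((62.96)² + (151.50)²) = √(3963.9616 + 22952.2500) = 164.06
  → nearest: R4 (112.49)
Q4 at (-51.35, -35.93):
  R1: √((129.36)² + (95.22)²) = √(16734.0096 + 9066.8484) = 160.63
  R2: √((79.66)² + (83.08)²) = √(6345.7156 + 6902.2864) = 115.10
  R3: √((80.79)² + (53.98)²) = √(6527.0241 + 2913.8404) = 97.16
  R4: √((130.61)² + (7.89)²) = √(17058.9721 + 62.2521) = 130.85
  R5: √((116.34)² + (77.60)²) = √(13534.9956 + 6021.7600) = 139.85
  → nearest: R3 (97.16)
Q5 at (-5.70, 12.72):
  R1: √((83.71)² + (46.57)²) = √(7007.3641 + 2168.7649) = 95.79
  R2: √((34.01)² + (34.43)²) = √(1156.6801 + 1185.4249) = 48.40
  R3: √((35.14)² + (5.33)²) = √(1234.8196 + 28.4089) = 35.54
  R4: √((84.96)² + (-40.76)²) = √(7218.2016 + 1661.3776) = 94.23
  R5: √((70.69)² + (28.95)²) = √(4997.0761 + 838.1025) = 76.39
  → nearest: R3 (35.54)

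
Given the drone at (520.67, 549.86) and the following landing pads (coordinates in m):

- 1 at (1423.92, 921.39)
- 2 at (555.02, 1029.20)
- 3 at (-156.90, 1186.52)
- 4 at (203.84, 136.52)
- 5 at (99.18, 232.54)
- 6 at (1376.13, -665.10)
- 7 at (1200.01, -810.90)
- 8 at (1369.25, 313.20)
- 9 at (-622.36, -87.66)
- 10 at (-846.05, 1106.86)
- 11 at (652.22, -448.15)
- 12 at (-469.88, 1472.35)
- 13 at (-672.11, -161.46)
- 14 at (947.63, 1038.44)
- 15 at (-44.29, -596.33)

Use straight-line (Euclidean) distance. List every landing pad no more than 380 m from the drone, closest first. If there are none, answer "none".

none

Distances from (520.67, 549.86):
1: 976.68 m
2: 480.57 m
3: 929.75 m
4: 520.80 m
5: 527.58 m
6: 1485.91 m
7: 1520.91 m
8: 880.96 m
9: 1308.80 m
10: 1475.86 m
11: 1006.64 m
12: 1353.58 m
13: 1388.78 m
14: 648.85 m
15: 1277.86 m
Threshold 380 m: none within range.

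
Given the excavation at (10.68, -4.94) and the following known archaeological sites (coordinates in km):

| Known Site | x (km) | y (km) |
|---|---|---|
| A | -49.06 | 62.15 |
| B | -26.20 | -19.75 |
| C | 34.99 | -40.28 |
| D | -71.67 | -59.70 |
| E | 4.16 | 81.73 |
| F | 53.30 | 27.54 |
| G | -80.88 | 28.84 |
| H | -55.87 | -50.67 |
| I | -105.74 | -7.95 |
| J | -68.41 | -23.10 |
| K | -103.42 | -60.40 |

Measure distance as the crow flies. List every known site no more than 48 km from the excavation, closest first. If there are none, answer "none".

B, C

Distances from (10.68, -4.94):
A: 89.83 km
B: 39.74 km
C: 42.89 km
D: 98.89 km
E: 86.91 km
F: 53.59 km
G: 97.59 km
H: 80.75 km
I: 116.46 km
J: 81.15 km
K: 126.86 km
Threshold 48 km: B (39.74 km), C (42.89 km) are within range.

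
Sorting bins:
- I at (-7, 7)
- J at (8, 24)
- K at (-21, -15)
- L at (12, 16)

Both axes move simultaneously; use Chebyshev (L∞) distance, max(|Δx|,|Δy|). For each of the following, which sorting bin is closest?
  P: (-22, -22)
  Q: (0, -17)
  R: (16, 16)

P→K; Q→K; R→L

P at (-22, -22):
  I: 29
  J: 46
  K: 7
  L: 38
  → nearest: K (7)
Q at (0, -17):
  I: 24
  J: 41
  K: 21
  L: 33
  → nearest: K (21)
R at (16, 16):
  I: 23
  J: 8
  K: 37
  L: 4
  → nearest: L (4)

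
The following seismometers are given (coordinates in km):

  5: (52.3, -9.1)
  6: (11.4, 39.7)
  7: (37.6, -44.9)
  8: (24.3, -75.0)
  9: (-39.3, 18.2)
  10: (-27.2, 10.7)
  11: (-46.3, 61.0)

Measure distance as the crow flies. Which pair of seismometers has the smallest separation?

Pairwise distances:
5–6: √((-40.9)² + (48.8)²) = √(1672.810 + 2381.440) = 63.7 km
5–7: √((-14.7)² + (-35.8)²) = √(216.090 + 1281.640) = 38.7 km
5–8: √((-28.0)² + (-65.9)²) = √(784.000 + 4342.810) = 71.6 km
5–9: √((-91.6)² + (27.3)²) = √(8390.560 + 745.290) = 95.6 km
5–10: √((-79.5)² + (19.8)²) = √(6320.250 + 392.040) = 81.9 km
5–11: √((-98.6)² + (70.1)²) = √(9721.960 + 4914.010) = 121.0 km
6–7: √((26.2)² + (-84.6)²) = √(686.440 + 7157.160) = 88.6 km
6–8: √((12.9)² + (-114.7)²) = √(166.410 + 13156.090) = 115.4 km
6–9: √((-50.7)² + (-21.5)²) = √(2570.490 + 462.250) = 55.1 km
6–10: √((-38.6)² + (-29.0)²) = √(1489.960 + 841.000) = 48.3 km
6–11: √((-57.7)² + (21.3)²) = √(3329.290 + 453.690) = 61.5 km
7–8: √((-13.3)² + (-30.1)²) = √(176.890 + 906.010) = 32.9 km
7–9: √((-76.9)² + (63.1)²) = √(5913.610 + 3981.610) = 99.5 km
7–10: √((-64.8)² + (55.6)²) = √(4199.040 + 3091.360) = 85.4 km
7–11: √((-83.9)² + (105.9)²) = √(7039.210 + 11214.810) = 135.1 km
8–9: √((-63.6)² + (93.2)²) = √(4044.960 + 8686.240) = 112.8 km
8–10: √((-51.5)² + (85.7)²) = √(2652.250 + 7344.490) = 100.0 km
8–11: √((-70.6)² + (136.0)²) = √(4984.360 + 18496.000) = 153.2 km
9–10: √((12.1)² + (-7.5)²) = √(146.410 + 56.250) = 14.2 km
9–11: √((-7.0)² + (42.8)²) = √(49.000 + 1831.840) = 43.4 km
10–11: √((-19.1)² + (50.3)²) = √(364.810 + 2530.090) = 53.8 km
Closest pair: 9–10 at 14.2 km.

9 and 10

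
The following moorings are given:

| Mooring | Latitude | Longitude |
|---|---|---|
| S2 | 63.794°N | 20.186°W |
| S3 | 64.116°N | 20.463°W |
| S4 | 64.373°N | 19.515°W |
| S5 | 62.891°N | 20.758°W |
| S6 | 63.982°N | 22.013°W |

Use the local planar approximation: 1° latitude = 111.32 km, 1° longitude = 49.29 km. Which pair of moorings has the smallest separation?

S2 and S3

Pairwise distances:
S2–S3: 38.357 km
S2–S4: 72.445 km
S2–S5: 104.401 km
S2–S6: 92.453 km
S3–S4: 54.790 km
S3–S5: 137.140 km
S3–S6: 77.842 km
S4–S5: 175.985 km
S4–S6: 130.593 km
S5–S6: 136.296 km
Closest pair: S2–S3 at 38.357 km.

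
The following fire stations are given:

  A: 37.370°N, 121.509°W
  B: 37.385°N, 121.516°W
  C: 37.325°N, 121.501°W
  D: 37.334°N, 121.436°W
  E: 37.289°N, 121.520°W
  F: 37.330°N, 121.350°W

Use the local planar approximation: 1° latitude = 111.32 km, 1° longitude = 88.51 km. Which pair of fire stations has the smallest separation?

A and B

Pairwise distances:
A–B: 1.781 km
A–C: 5.059 km
A–D: 7.603 km
A–E: 9.069 km
A–F: 14.761 km
B–C: 6.810 km
B–D: 9.076 km
B–E: 10.693 km
B–F: 15.917 km
C–D: 5.840 km
C–E: 4.346 km
C–F: 13.377 km
D–E: 8.965 km
D–F: 7.625 km
E–F: 15.724 km
Closest pair: A–B at 1.781 km.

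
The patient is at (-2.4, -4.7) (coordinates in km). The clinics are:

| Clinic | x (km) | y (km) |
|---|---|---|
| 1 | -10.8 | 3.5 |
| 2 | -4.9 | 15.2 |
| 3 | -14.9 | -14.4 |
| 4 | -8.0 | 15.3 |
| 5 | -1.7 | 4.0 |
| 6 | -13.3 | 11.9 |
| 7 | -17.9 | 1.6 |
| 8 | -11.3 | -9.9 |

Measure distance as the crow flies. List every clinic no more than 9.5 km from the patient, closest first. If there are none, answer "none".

5

Distances from (-2.4, -4.7):
1: √((-8.4)² + (8.2)²) = √(70.560 + 67.240) = 11.7 km
2: √((-2.5)² + (19.9)²) = √(6.250 + 396.010) = 20.1 km
3: √((-12.5)² + (-9.7)²) = √(156.250 + 94.090) = 15.8 km
4: √((-5.6)² + (20.0)²) = √(31.360 + 400.000) = 20.8 km
5: √((0.7)² + (8.7)²) = √(0.490 + 75.690) = 8.7 km
6: √((-10.9)² + (16.6)²) = √(118.810 + 275.560) = 19.9 km
7: √((-15.5)² + (6.3)²) = √(240.250 + 39.690) = 16.7 km
8: √((-8.9)² + (-5.2)²) = √(79.210 + 27.040) = 10.3 km
Threshold 9.5 km: 5 (8.7 km) is within range.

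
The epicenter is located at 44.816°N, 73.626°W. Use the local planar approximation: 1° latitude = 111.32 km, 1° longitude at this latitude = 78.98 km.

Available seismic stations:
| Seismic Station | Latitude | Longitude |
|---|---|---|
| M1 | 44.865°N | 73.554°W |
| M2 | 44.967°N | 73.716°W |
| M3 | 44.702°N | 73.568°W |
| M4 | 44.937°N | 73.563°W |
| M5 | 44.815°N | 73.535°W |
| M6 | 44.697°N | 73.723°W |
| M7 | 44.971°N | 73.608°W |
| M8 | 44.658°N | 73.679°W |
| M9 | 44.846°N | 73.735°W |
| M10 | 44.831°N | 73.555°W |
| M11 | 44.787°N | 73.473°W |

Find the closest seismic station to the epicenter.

Distances from 44.816°N, 73.626°W:
M1: √((0.049·111.32)² + (0.072·78.98)²) = √(29.75353 + 32.33696) = 7.880 km
M2: √((0.151·111.32)² + (-0.090·78.98)²) = √(282.55324 + 50.52651) = 18.250 km
M3: √((-0.114·111.32)² + (0.058·78.98)²) = √(161.04828 + 20.98410) = 13.492 km
M4: √((0.121·111.32)² + (0.063·78.98)²) = √(181.43336 + 24.75799) = 14.359 km
M5: √((-0.001·111.32)² + (0.091·78.98)²) = √(0.01239 + 51.65556) = 7.188 km
M6: √((-0.119·111.32)² + (-0.097·78.98)²) = √(175.48513 + 58.69184) = 15.303 km
M7: √((0.155·111.32)² + (0.018·78.98)²) = √(297.72122 + 2.02106) = 17.313 km
M8: √((-0.158·111.32)² + (-0.053·78.98)²) = √(309.35744 + 17.52209) = 18.080 km
M9: √((0.030·111.32)² + (-0.109·78.98)²) = √(11.15293 + 74.11178) = 9.234 km
M10: √((0.015·111.32)² + (0.071·78.98)²) = √(2.78823 + 31.44495) = 5.851 km
M11: √((-0.029·111.32)² + (0.153·78.98)²) = √(10.42179 + 146.02161) = 12.508 km
Minimum: M10 at 5.851 km.

M10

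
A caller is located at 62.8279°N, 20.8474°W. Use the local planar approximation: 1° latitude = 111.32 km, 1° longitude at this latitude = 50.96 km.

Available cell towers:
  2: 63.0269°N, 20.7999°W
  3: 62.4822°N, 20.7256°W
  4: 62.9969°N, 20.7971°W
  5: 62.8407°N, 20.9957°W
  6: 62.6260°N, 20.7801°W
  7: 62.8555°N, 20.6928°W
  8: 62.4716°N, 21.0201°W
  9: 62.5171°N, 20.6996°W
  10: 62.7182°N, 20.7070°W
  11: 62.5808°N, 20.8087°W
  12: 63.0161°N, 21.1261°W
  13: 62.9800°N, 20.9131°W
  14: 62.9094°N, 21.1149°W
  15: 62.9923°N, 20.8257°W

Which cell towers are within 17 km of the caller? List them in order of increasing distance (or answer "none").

Distances from 62.8279°N, 20.8474°W:
2: 22.2845 km
3: 38.9807 km
4: 18.9869 km
5: 7.6905 km
6: 22.7357 km
7: 8.4563 km
8: 40.6280 km
9: 35.4086 km
10: 14.1534 km
11: 27.5778 km
12: 25.3107 km
13: 17.2596 km
14: 16.3749 km
15: 18.3344 km
Threshold 17 km: 5 (7.6905 km), 7 (8.4563 km), 10 (14.1534 km), 14 (16.3749 km) are within range.

5, 7, 10, 14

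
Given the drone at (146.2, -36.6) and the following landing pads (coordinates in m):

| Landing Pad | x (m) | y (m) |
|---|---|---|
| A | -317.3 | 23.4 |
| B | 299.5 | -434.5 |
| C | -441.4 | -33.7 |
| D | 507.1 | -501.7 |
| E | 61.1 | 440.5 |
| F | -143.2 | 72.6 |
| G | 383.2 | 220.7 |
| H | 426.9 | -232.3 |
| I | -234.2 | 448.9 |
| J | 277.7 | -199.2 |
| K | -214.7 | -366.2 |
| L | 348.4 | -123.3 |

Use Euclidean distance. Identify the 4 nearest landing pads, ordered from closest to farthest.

J, L, F, H

Distances from (146.2, -36.6):
A: √((-463.5)² + (60.0)²) = √(214832.250 + 3600.000) = 467.4 m
B: √((153.3)² + (-397.9)²) = √(23500.890 + 158324.410) = 426.4 m
C: √((-587.6)² + (2.9)²) = √(345273.760 + 8.410) = 587.6 m
D: √((360.9)² + (-465.1)²) = √(130248.810 + 216318.010) = 588.7 m
E: √((-85.1)² + (477.1)²) = √(7242.010 + 227624.410) = 484.6 m
F: √((-289.4)² + (109.2)²) = √(83752.360 + 11924.640) = 309.3 m
G: √((237.0)² + (257.3)²) = √(56169.000 + 66203.290) = 349.8 m
H: √((280.7)² + (-195.7)²) = √(78792.490 + 38298.490) = 342.2 m
I: √((-380.4)² + (485.5)²) = √(144704.160 + 235710.250) = 616.8 m
J: √((131.5)² + (-162.6)²) = √(17292.250 + 26438.760) = 209.1 m
K: √((-360.9)² + (-329.6)²) = √(130248.810 + 108636.160) = 488.8 m
L: √((202.2)² + (-86.7)²) = √(40884.840 + 7516.890) = 220.0 m
Sorted: J (209.1 m) < L (220.0 m) < F (309.3 m) < H (342.2 m) < G (349.8 m) < B (426.4 m) < …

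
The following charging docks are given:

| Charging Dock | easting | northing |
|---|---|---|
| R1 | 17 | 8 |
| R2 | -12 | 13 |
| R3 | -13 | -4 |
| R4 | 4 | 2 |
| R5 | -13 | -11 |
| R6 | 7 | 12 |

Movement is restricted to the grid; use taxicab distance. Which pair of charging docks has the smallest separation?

R3 and R5

Pairwise distances:
R1–R2: 34
R1–R3: 42
R1–R4: 19
R1–R5: 49
R1–R6: 14
R2–R3: 18
R2–R4: 27
R2–R5: 25
R2–R6: 20
R3–R4: 23
R3–R5: 7
R3–R6: 36
R4–R5: 30
R4–R6: 13
R5–R6: 43
Closest pair: R3–R5 at 7.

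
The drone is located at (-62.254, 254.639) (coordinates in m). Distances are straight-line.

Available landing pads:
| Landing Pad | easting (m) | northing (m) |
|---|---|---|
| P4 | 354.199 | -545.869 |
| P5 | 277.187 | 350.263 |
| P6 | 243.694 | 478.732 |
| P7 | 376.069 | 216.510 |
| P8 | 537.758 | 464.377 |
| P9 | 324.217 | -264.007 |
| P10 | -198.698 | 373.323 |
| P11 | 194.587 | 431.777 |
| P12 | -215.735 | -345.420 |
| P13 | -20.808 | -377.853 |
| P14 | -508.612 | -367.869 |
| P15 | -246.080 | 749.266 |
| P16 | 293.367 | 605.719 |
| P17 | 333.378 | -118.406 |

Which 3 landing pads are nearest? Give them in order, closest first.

Distances from (-62.254, 254.639):
P4: 902.356 m
P5: 352.653 m
P6: 379.239 m
P7: 439.978 m
P8: 635.613 m
P9: 646.803 m
P10: 180.839 m
P11: 312.002 m
P12: 619.376 m
P13: 633.848 m
P14: 765.997 m
P15: 527.682 m
P16: 499.723 m
P17: 543.771 m
Sorted: P10 (180.839 m) < P11 (312.002 m) < P5 (352.653 m) < P6 (379.239 m) < P7 (439.978 m) < …

P10, P11, P5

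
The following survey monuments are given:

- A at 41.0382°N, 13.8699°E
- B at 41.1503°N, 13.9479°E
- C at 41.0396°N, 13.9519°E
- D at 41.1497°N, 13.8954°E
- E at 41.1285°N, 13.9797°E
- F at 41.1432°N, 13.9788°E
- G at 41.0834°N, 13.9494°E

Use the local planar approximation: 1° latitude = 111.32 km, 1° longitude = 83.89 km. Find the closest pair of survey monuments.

E and F

Pairwise distances:
E–F: √((0.0147·111.32)² + (-0.0009·83.89)²) = √(2.677818 + 0.005700) = 1.6381 km
B–F: √((-0.0071·111.32)² + (0.0309·83.89)²) = √(0.624688 + 6.719506) = 2.7100 km
B–E: √((-0.0218·111.32)² + (0.0318·83.89)²) = √(5.889242 + 7.116634) = 3.6064 km
B–D: √((-0.0006·111.32)² + (-0.0525·83.89)²) = √(0.004461 + 19.397198) = 4.4047 km
C–G: √((0.0438·111.32)² + (-0.0025·83.89)²) = √(23.773582 + 0.043985) = 4.8803 km
E–G: √((-0.0451·111.32)² + (-0.0303·83.89)²) = √(25.205742 + 6.461088) = 5.6273 km
A–C: √((0.0014·111.32)² + (0.0820·83.89)²) = √(0.024289 + 47.320366) = 6.8807 km
D–F: √((-0.0065·111.32)² + (0.0834·83.89)²) = √(0.523568 + 48.949977) = 7.0337 km
F–G: √((-0.0598·111.32)² + (-0.0294·83.89)²) = √(44.314797 + 6.082961) = 7.0991 km
B–G: √((-0.0669·111.32)² + (0.0015·83.89)²) = √(55.462396 + 0.015834) = 7.4484 km
D–E: √((-0.0212·111.32)² + (0.0843·83.89)²) = √(5.569524 + 50.012151) = 7.4553 km
A–G: √((0.0452·111.32)² + (0.0795·83.89)²) = √(25.317643 + 44.478962) = 8.3544 km
D–G: √((-0.0663·111.32)² + (0.0540·83.89)²) = √(54.472016 + 20.521444) = 8.6599 km
C–E: √((0.0889·111.32)² + (0.0278·83.89)²) = √(97.937704 + 5.438886) = 10.1674 km
C–F: √((0.1036·111.32)² + (0.0269·83.89)²) = √(133.004369 + 5.092429) = 11.7515 km
B–C: √((-0.1107·111.32)² + (0.0040·83.89)²) = √(151.859385 + 0.112601) = 12.3277 km
A–D: √((0.1115·111.32)² + (0.0255·83.89)²) = √(154.062212 + 4.576155) = 12.5952 km
C–D: √((0.1101·111.32)² + (-0.0565·83.89)²) = √(150.217674 + 22.465562) = 13.1409 km
A–E: √((0.0903·111.32)² + (0.1098·83.89)²) = √(101.046644 + 84.844768) = 13.6342 km
A–B: √((0.1121·111.32)² + (0.0780·83.89)²) = √(155.724742 + 42.816345) = 14.0905 km
A–F: √((0.1050·111.32)² + (0.1089·83.89)²) = √(136.623370 + 83.459571) = 14.8352 km
Closest pair: E–F at 1.6381 km.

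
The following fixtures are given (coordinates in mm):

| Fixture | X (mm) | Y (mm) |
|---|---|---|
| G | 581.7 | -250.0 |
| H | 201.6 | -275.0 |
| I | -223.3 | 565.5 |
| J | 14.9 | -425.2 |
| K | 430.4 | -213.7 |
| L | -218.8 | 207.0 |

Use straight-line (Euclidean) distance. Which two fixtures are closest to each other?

G and K

Pairwise distances:
G–H: √((-380.1)² + (-25.0)²) = √(144476.010 + 625.000) = 380.9 mm
G–I: √((-805.0)² + (815.5)²) = √(648025.000 + 665040.250) = 1145.9 mm
G–J: √((-566.8)² + (-175.2)²) = √(321262.240 + 30695.040) = 593.3 mm
G–K: √((-151.3)² + (36.3)²) = √(22891.690 + 1317.690) = 155.6 mm
G–L: √((-800.5)² + (457.0)²) = √(640800.250 + 208849.000) = 921.8 mm
H–I: √((-424.9)² + (840.5)²) = √(180540.010 + 706440.250) = 941.8 mm
H–J: √((-186.7)² + (-150.2)²) = √(34856.890 + 22560.040) = 239.6 mm
H–K: √((228.8)² + (61.3)²) = √(52349.440 + 3757.690) = 236.9 mm
H–L: √((-420.4)² + (482.0)²) = √(176736.160 + 232324.000) = 639.6 mm
I–J: √((238.2)² + (-990.7)²) = √(56739.240 + 981486.490) = 1018.9 mm
I–K: √((653.7)² + (-779.2)²) = √(427323.690 + 607152.640) = 1017.1 mm
I–L: √((4.5)² + (-358.5)²) = √(20.250 + 128522.250) = 358.5 mm
J–K: √((415.5)² + (211.5)²) = √(172640.250 + 44732.250) = 466.2 mm
J–L: √((-233.7)² + (632.2)²) = √(54615.690 + 399676.840) = 674.0 mm
K–L: √((-649.2)² + (420.7)²) = √(421460.640 + 176988.490) = 773.6 mm
Closest pair: G–K at 155.6 mm.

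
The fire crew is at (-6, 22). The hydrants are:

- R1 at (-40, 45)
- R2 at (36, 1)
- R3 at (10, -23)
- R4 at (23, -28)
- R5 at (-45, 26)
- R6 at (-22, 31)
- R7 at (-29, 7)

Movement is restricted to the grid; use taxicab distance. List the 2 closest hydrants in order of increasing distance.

Distances from (-6, 22):
R1: 57
R2: 63
R3: 61
R4: 79
R5: 43
R6: 25
R7: 38
Sorted: R6 (25) < R7 (38) < R5 (43) < R1 (57) < …

R6, R7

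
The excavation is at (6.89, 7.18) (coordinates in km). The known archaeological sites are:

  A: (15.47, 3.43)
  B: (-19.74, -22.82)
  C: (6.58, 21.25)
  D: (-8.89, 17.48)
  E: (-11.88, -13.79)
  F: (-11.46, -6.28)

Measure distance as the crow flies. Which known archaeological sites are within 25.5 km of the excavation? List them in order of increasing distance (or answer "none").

Distances from (6.89, 7.18):
A: √((8.58)² + (-3.75)²) = √(73.6164 + 14.0625) = 9.36 km
B: √((-26.63)² + (-30.00)²) = √(709.1569 + 900.0000) = 40.11 km
C: √((-0.31)² + (14.07)²) = √(0.0961 + 197.9649) = 14.07 km
D: √((-15.78)² + (10.30)²) = √(249.0084 + 106.0900) = 18.84 km
E: √((-18.77)² + (-20.97)²) = √(352.3129 + 439.7409) = 28.14 km
F: √((-18.35)² + (-13.46)²) = √(336.7225 + 181.1716) = 22.76 km
Threshold 25.5 km: A (9.36 km), C (14.07 km), D (18.84 km), F (22.76 km) are within range.

A, C, D, F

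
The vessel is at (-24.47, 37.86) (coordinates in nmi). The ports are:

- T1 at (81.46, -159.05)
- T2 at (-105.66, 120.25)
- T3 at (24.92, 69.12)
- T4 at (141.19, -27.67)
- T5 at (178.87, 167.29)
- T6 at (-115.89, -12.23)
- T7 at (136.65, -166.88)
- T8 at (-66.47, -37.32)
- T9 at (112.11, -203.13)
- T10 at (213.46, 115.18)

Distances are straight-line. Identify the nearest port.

T3

Distances from (-24.47, 37.86):
T1: 223.59 nmi
T2: 115.67 nmi
T3: 58.45 nmi
T4: 178.15 nmi
T5: 241.04 nmi
T6: 104.24 nmi
T7: 260.53 nmi
T8: 86.12 nmi
T9: 277.00 nmi
T10: 250.18 nmi
Minimum: T3 at 58.45 nmi.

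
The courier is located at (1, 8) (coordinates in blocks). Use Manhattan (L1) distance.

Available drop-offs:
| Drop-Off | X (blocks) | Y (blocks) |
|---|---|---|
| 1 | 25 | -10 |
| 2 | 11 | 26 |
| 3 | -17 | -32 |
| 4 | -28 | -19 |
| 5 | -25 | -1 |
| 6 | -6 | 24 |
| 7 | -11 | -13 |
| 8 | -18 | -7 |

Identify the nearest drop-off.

Distances from (1, 8):
1: |24| + |-18| = 24 + 18 = 42 blocks
2: |10| + |18| = 10 + 18 = 28 blocks
3: |-18| + |-40| = 18 + 40 = 58 blocks
4: |-29| + |-27| = 29 + 27 = 56 blocks
5: |-26| + |-9| = 26 + 9 = 35 blocks
6: |-7| + |16| = 7 + 16 = 23 blocks
7: |-12| + |-21| = 12 + 21 = 33 blocks
8: |-19| + |-15| = 19 + 15 = 34 blocks
Minimum: 6 at 23 blocks.

6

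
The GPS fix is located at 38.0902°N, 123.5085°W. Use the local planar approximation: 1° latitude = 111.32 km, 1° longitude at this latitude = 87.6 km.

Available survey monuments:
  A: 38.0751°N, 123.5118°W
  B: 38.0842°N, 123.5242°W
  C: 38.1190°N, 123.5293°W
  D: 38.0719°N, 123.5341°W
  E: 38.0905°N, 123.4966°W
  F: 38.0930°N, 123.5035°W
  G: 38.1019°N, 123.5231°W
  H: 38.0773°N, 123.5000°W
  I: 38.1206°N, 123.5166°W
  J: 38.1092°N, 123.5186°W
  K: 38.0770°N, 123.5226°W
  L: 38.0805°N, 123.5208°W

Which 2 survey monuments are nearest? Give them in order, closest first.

F, E

Distances from 38.0902°N, 123.5085°W:
A: √((-0.0151·111.32)² + (-0.0033·87.6)²) = √(2.825532 + 0.083567) = 1.7056 km
B: √((-0.0060·111.32)² + (-0.0157·87.6)²) = √(0.446117 + 1.891505) = 1.5289 km
C: √((0.0288·111.32)² + (-0.0208·87.6)²) = √(10.278539 + 3.319976) = 3.6876 km
D: √((-0.0183·111.32)² + (-0.0256·87.6)²) = √(4.150005 + 5.029075) = 3.0297 km
E: √((0.0003·111.32)² + (0.0119·87.6)²) = √(0.001115 + 1.086681) = 1.0430 km
F: √((0.0028·111.32)² + (0.0050·87.6)²) = √(0.097154 + 0.191844) = 0.5376 km
G: √((0.0117·111.32)² + (-0.0146·87.6)²) = √(1.696360 + 1.635739) = 1.8254 km
H: √((-0.0129·111.32)² + (0.0085·87.6)²) = √(2.062176 + 0.554429) = 1.6176 km
I: √((0.0304·111.32)² + (-0.0081·87.6)²) = √(11.452322 + 0.503475) = 3.4577 km
J: √((0.0190·111.32)² + (-0.0101·87.6)²) = √(4.473563 + 0.782800) = 2.2927 km
K: √((-0.0132·111.32)² + (-0.0141·87.6)²) = √(2.159207 + 1.525620) = 1.9196 km
L: √((-0.0097·111.32)² + (-0.0123·87.6)²) = √(1.165977 + 1.160963) = 1.5254 km
Sorted: F (0.5376 km) < E (1.0430 km) < L (1.5254 km) < B (1.5289 km) < …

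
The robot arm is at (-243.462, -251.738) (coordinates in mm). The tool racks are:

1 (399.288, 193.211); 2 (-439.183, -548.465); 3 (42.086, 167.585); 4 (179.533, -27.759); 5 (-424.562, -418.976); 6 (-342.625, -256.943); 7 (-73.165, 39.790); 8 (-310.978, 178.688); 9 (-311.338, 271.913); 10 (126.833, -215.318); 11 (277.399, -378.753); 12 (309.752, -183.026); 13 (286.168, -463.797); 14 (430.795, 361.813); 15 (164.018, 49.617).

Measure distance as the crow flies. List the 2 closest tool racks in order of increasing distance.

6, 5

Distances from (-243.462, -251.738):
1: 781.733 mm
2: 355.463 mm
3: 507.316 mm
4: 478.635 mm
5: 246.507 mm
6: 99.300 mm
7: 337.624 mm
8: 435.689 mm
9: 528.032 mm
10: 372.082 mm
11: 536.124 mm
12: 557.465 mm
13: 570.506 mm
14: 911.629 mm
15: 506.808 mm
Sorted: 6 (99.300 mm) < 5 (246.507 mm) < 7 (337.624 mm) < 2 (355.463 mm) < …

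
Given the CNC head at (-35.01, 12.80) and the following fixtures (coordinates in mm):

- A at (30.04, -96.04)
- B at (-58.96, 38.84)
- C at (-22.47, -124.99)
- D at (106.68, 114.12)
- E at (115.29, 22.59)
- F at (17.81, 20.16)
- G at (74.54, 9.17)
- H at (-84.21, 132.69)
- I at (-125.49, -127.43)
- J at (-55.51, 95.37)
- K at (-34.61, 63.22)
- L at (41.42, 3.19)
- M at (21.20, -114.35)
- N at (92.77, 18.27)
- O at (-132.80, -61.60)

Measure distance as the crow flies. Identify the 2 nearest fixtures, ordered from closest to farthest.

Distances from (-35.01, 12.80):
A: 126.80 mm
B: 35.38 mm
C: 138.36 mm
D: 174.19 mm
E: 150.62 mm
F: 53.33 mm
G: 109.61 mm
H: 129.59 mm
I: 166.89 mm
J: 85.08 mm
K: 50.42 mm
L: 77.03 mm
M: 139.02 mm
N: 127.90 mm
O: 122.87 mm
Sorted: B (35.38 mm) < K (50.42 mm) < F (53.33 mm) < L (77.03 mm) < …

B, K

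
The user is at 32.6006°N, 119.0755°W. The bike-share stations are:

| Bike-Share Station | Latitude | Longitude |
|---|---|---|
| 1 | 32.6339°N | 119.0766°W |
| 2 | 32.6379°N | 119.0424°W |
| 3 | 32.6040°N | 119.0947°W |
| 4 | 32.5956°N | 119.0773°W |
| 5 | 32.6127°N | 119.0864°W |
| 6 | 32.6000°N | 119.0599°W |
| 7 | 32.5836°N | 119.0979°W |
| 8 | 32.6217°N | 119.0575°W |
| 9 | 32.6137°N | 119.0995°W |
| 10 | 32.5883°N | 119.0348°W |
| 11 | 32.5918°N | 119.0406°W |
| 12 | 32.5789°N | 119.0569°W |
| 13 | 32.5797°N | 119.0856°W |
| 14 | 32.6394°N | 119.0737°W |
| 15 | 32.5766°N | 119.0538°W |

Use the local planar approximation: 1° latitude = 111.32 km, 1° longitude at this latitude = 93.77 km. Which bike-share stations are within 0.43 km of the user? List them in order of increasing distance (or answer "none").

none

Distances from 32.6006°N, 119.0755°W:
1: 3.7084 km
2: 5.1841 km
3: 1.8397 km
4: 0.5816 km
5: 1.6909 km
6: 1.4643 km
7: 2.8272 km
8: 2.8924 km
9: 2.6817 km
10: 4.0546 km
11: 3.4160 km
12: 2.9795 km
13: 2.5120 km
14: 4.3225 km
15: 3.3583 km
Threshold 0.43 km: none within range.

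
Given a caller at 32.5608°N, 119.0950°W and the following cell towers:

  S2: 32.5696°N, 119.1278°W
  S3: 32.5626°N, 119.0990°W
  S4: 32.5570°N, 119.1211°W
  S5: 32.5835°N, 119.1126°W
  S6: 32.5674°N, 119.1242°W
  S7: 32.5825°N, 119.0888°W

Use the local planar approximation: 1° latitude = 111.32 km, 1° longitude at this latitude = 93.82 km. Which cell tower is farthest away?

Distances from 32.5608°N, 119.0950°W:
S2: 3.2295 km
S3: 0.4254 km
S4: 2.4850 km
S5: 3.0186 km
S6: 2.8364 km
S7: 2.4847 km
Maximum: S2 at 3.2295 km.

S2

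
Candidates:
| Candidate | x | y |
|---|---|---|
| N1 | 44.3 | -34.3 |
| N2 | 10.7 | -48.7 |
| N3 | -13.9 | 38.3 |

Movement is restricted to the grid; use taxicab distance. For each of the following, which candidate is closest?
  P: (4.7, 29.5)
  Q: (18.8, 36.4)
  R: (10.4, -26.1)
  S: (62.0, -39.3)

P→N3; Q→N3; R→N2; S→N1

P at (4.7, 29.5):
  N1: |39.6| + |-63.8| = 39.6 + 63.8 = 103.4
  N2: |6.0| + |-78.2| = 6.0 + 78.2 = 84.2
  N3: |-18.6| + |8.8| = 18.6 + 8.8 = 27.4
  → nearest: N3 (27.4)
Q at (18.8, 36.4):
  N1: |25.5| + |-70.7| = 25.5 + 70.7 = 96.2
  N2: |-8.1| + |-85.1| = 8.1 + 85.1 = 93.2
  N3: |-32.7| + |1.9| = 32.7 + 1.9 = 34.6
  → nearest: N3 (34.6)
R at (10.4, -26.1):
  N1: |33.9| + |-8.2| = 33.9 + 8.2 = 42.1
  N2: |0.3| + |-22.6| = 0.3 + 22.6 = 22.9
  N3: |-24.3| + |64.4| = 24.3 + 64.4 = 88.7
  → nearest: N2 (22.9)
S at (62.0, -39.3):
  N1: |-17.7| + |5.0| = 17.7 + 5.0 = 22.7
  N2: |-51.3| + |-9.4| = 51.3 + 9.4 = 60.7
  N3: |-75.9| + |77.6| = 75.9 + 77.6 = 153.5
  → nearest: N1 (22.7)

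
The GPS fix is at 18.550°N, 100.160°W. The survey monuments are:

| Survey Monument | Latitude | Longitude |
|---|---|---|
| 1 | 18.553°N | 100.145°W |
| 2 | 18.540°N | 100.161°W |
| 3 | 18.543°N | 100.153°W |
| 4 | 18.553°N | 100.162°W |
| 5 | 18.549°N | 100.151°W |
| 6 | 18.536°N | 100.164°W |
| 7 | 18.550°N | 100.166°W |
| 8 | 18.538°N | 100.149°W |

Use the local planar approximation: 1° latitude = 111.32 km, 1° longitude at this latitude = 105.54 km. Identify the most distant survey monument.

8

Distances from 18.550°N, 100.160°W:
1: 1.618 km
2: 1.118 km
3: 1.074 km
4: 0.395 km
5: 0.956 km
6: 1.615 km
7: 0.633 km
8: 1.770 km
Maximum: 8 at 1.770 km.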